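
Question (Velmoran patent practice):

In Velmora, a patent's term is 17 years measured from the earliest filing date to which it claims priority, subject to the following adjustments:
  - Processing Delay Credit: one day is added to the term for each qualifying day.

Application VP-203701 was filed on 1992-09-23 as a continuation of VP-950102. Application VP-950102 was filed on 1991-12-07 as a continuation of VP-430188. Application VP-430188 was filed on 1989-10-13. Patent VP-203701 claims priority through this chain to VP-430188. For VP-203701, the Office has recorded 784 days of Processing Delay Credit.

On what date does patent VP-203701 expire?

December 5, 2008

Earliest priority filing: 13 October 1989.
Base term: 13 October 1989 + 17 years → 13 October 2006.
Processing Delay Credit: +784 days → 5 December 2008.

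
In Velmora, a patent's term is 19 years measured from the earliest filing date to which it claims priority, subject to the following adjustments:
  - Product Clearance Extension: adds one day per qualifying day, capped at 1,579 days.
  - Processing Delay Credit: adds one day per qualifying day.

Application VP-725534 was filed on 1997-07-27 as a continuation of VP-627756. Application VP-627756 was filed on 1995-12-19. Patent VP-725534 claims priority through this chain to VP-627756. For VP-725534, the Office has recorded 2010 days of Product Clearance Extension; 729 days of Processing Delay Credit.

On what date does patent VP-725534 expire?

Earliest priority filing: 19 December 1995.
Base term: 19 December 1995 + 19 years → 19 December 2014.
Product Clearance Extension: 2010 days claimed exceeds the 1579-day cap, so +1579 days → 16 April 2019.
Processing Delay Credit: +729 days → 14 April 2021.

2021-04-14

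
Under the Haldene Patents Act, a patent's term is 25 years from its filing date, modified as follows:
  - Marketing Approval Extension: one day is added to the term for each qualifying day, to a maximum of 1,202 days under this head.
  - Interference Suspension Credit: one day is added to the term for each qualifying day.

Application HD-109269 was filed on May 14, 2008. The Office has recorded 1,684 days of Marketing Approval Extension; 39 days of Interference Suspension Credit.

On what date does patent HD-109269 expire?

October 6, 2036

Base term: filing date + 25 years → 14 May 2033.
Marketing Approval Extension: 1684 days claimed exceeds the 1202-day cap, so +1202 days → 28 August 2036.
Interference Suspension Credit: +39 days → 6 October 2036.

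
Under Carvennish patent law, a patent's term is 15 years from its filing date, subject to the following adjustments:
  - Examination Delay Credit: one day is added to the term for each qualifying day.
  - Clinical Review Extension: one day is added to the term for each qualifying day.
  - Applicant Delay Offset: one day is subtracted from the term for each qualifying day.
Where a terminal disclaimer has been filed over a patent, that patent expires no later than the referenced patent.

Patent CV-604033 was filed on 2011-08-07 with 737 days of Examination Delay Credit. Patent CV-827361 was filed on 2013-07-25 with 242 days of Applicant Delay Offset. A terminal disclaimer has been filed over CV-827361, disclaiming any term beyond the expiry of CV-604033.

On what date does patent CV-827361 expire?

November 26, 2027

Natural term of CV-827361:
  Base: filing + 15 years → 25 July 2028.
  Applicant Delay Offset: −242 days → 26 November 2027.
Expiry of referenced patent CV-604033:
  Base: filing + 15 years → 7 August 2026.
  Examination Delay Credit: +737 days → 13 August 2028.
Terminal disclaimer: CV-827361 expires on the earlier of 26 November 2027 and 13 August 2028.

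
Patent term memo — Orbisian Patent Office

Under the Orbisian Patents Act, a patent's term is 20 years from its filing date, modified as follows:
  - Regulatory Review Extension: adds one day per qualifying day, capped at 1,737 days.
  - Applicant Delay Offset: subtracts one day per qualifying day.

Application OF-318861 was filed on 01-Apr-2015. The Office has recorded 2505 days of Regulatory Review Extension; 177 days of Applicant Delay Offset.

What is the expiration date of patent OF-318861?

Base term: filing date + 20 years → 1 April 2035.
Regulatory Review Extension: 2505 days claimed exceeds the 1737-day cap, so +1737 days → 2 January 2040.
Applicant Delay Offset: −177 days → 9 July 2039.

2039-07-09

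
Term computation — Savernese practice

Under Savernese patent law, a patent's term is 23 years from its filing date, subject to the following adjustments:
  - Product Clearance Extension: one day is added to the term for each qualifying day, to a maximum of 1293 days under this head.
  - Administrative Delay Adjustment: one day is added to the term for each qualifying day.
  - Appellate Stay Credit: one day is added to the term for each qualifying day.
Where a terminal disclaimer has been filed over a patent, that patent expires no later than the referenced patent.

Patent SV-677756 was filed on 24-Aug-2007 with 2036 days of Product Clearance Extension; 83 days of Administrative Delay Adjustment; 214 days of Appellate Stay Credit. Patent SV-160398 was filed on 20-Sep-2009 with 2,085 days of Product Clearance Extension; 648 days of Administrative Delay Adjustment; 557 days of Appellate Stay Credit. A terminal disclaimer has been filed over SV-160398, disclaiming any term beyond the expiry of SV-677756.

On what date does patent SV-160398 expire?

2034-12-31

Natural term of SV-160398:
  Base: filing + 23 years → 20 September 2032.
  Product Clearance Extension: 2085 days claimed exceeds the 1293-day cap, so +1293 days → 5 April 2036.
  Administrative Delay Adjustment: +648 days → 13 January 2038.
  Appellate Stay Credit: +557 days → 24 July 2039.
Expiry of referenced patent SV-677756:
  Base: filing + 23 years → 24 August 2030.
  Product Clearance Extension: 2036 days claimed exceeds the 1293-day cap, so +1293 days → 9 March 2034.
  Administrative Delay Adjustment: +83 days → 31 May 2034.
  Appellate Stay Credit: +214 days → 31 December 2034.
Terminal disclaimer: SV-160398 expires on the earlier of 24 July 2039 and 31 December 2034.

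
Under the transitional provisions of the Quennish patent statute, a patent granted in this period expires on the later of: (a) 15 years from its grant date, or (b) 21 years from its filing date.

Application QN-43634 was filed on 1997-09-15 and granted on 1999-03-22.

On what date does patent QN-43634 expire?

September 15, 2018

(a) grant + 15 years → 22 March 2014.
(b) filing + 21 years → 15 September 2018.
Later of the two: 15 September 2018.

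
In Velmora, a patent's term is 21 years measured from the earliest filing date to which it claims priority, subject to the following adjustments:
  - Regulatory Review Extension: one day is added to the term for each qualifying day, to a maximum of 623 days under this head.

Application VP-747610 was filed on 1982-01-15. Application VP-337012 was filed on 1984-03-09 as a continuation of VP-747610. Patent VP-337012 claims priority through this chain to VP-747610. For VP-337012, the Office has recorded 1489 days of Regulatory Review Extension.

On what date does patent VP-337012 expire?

Earliest priority filing: 15 January 1982.
Base term: 15 January 1982 + 21 years → 15 January 2003.
Regulatory Review Extension: 1489 days claimed exceeds the 623-day cap, so +623 days → 29 September 2004.

September 29, 2004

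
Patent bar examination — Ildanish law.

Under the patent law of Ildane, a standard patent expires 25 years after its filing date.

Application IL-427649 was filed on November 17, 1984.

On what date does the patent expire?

Filing date + 25 years → 17 November 2009.

2009-11-17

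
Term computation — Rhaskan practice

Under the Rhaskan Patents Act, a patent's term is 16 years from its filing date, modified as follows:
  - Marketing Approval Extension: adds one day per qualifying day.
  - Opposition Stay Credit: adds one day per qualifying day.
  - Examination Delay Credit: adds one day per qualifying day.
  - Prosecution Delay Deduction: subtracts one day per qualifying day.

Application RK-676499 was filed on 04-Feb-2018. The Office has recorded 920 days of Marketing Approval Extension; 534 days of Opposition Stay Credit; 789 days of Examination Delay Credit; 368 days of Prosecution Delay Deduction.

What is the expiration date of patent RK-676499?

Base term: filing date + 16 years → 4 February 2034.
Marketing Approval Extension: +920 days → 12 August 2036.
Opposition Stay Credit: +534 days → 28 January 2038.
Examination Delay Credit: +789 days → 27 March 2040.
Prosecution Delay Deduction: −368 days → 25 March 2039.

2039-03-25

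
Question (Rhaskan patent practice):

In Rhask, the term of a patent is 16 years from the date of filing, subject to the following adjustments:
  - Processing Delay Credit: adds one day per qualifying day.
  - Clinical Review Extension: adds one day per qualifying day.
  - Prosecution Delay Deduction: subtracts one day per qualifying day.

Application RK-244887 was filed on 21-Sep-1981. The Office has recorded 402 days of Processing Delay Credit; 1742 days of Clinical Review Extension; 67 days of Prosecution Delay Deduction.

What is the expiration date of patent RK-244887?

Base term: filing date + 16 years → 21 September 1997.
Processing Delay Credit: +402 days → 28 October 1998.
Clinical Review Extension: +1742 days → 5 August 2003.
Prosecution Delay Deduction: −67 days → 30 May 2003.

2003-05-30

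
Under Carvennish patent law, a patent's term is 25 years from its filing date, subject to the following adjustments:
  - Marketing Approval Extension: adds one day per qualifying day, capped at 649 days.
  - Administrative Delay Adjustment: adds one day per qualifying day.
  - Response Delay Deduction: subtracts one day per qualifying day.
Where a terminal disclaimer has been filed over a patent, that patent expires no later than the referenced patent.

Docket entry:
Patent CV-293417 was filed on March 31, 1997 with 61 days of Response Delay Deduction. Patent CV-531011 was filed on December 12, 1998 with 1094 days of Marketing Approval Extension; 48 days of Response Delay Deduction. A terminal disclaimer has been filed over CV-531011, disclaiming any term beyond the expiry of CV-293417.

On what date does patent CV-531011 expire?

January 29, 2022

Natural term of CV-531011:
  Base: filing + 25 years → 12 December 2023.
  Marketing Approval Extension: 1094 days claimed exceeds the 649-day cap, so +649 days → 21 September 2025.
  Response Delay Deduction: −48 days → 4 August 2025.
Expiry of referenced patent CV-293417:
  Base: filing + 25 years → 31 March 2022.
  Response Delay Deduction: −61 days → 29 January 2022.
Terminal disclaimer: CV-531011 expires on the earlier of 4 August 2025 and 29 January 2022.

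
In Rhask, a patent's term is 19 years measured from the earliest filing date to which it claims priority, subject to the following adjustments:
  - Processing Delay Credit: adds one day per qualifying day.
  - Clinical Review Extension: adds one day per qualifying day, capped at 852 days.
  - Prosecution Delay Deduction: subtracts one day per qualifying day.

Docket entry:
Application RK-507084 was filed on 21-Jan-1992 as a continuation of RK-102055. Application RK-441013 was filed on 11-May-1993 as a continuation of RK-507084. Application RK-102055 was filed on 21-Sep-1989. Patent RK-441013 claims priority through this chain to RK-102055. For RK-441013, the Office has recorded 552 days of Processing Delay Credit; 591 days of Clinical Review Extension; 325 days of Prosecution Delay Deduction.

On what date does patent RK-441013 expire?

Earliest priority filing: 21 September 1989.
Base term: 21 September 1989 + 19 years → 21 September 2008.
Processing Delay Credit: +552 days → 27 March 2010.
Clinical Review Extension: 591 days (within the 852-day cap) → +591 days → 8 November 2011.
Prosecution Delay Deduction: −325 days → 18 December 2010.

2010-12-18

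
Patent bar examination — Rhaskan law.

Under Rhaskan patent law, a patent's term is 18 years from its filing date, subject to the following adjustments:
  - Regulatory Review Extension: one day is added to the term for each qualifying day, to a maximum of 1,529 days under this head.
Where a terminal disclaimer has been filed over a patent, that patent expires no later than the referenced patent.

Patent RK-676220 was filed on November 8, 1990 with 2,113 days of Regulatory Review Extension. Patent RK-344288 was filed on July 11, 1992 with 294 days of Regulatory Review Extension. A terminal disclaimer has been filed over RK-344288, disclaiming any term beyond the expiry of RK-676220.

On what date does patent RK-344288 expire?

2011-05-01

Natural term of RK-344288:
  Base: filing + 18 years → 11 July 2010.
  Regulatory Review Extension: 294 days (within the 1529-day cap) → +294 days → 1 May 2011.
Expiry of referenced patent RK-676220:
  Base: filing + 18 years → 8 November 2008.
  Regulatory Review Extension: 2113 days claimed exceeds the 1529-day cap, so +1529 days → 15 January 2013.
Terminal disclaimer: RK-344288 expires on the earlier of 1 May 2011 and 15 January 2013.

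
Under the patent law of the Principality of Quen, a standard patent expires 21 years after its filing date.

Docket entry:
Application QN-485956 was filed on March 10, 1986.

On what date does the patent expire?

2007-03-10

Filing date + 21 years → 10 March 2007.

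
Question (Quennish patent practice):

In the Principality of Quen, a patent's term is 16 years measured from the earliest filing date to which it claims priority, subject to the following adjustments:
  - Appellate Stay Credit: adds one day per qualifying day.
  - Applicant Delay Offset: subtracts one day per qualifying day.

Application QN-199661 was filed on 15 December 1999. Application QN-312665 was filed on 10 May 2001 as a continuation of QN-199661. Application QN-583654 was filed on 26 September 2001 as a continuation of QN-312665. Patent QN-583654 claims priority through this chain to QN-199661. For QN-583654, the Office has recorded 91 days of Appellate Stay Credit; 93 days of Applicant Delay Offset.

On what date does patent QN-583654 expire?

December 13, 2015

Earliest priority filing: 15 December 1999.
Base term: 15 December 1999 + 16 years → 15 December 2015.
Appellate Stay Credit: +91 days → 15 March 2016.
Applicant Delay Offset: −93 days → 13 December 2015.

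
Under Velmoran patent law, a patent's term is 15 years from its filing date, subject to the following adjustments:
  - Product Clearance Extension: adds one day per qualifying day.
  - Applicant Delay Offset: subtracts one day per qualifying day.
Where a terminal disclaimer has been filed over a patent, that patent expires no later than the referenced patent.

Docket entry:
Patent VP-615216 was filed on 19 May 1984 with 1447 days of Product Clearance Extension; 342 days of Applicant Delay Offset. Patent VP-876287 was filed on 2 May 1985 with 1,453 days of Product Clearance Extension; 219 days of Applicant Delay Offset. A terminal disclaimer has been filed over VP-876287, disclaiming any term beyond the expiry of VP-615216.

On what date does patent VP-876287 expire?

2002-05-28

Natural term of VP-876287:
  Base: filing + 15 years → 2 May 2000.
  Product Clearance Extension: +1453 days → 24 April 2004.
  Applicant Delay Offset: −219 days → 18 September 2003.
Expiry of referenced patent VP-615216:
  Base: filing + 15 years → 19 May 1999.
  Product Clearance Extension: +1447 days → 5 May 2003.
  Applicant Delay Offset: −342 days → 28 May 2002.
Terminal disclaimer: VP-876287 expires on the earlier of 18 September 2003 and 28 May 2002.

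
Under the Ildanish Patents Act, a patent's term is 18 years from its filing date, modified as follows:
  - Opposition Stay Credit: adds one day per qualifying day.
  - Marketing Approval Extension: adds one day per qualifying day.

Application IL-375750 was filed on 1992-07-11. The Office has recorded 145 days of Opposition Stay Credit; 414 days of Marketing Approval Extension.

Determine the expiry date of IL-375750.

January 21, 2012

Base term: filing date + 18 years → 11 July 2010.
Opposition Stay Credit: +145 days → 3 December 2010.
Marketing Approval Extension: +414 days → 21 January 2012.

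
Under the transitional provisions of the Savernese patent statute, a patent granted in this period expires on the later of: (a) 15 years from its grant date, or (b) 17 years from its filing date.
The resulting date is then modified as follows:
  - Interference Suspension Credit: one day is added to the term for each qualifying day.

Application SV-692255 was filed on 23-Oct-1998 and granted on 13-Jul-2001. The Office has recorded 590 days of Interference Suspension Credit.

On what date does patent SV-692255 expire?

(a) grant + 15 years → 13 July 2016.
(b) filing + 17 years → 23 October 2015.
Later of the two: 13 July 2016.
Interference Suspension Credit: +590 days → 23 February 2018.

2018-02-23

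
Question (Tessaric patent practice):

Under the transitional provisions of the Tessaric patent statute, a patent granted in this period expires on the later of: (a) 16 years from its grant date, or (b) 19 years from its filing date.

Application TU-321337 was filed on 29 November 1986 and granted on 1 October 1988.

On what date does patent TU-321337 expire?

2005-11-29

(a) grant + 16 years → 1 October 2004.
(b) filing + 19 years → 29 November 2005.
Later of the two: 29 November 2005.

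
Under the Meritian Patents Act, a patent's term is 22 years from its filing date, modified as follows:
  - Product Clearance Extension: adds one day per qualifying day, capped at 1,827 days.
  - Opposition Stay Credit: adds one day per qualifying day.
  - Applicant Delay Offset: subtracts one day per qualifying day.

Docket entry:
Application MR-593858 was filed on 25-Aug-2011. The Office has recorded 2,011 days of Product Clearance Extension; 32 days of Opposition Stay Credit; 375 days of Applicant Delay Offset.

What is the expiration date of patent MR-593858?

Base term: filing date + 22 years → 25 August 2033.
Product Clearance Extension: 2011 days claimed exceeds the 1827-day cap, so +1827 days → 26 August 2038.
Opposition Stay Credit: +32 days → 27 September 2038.
Applicant Delay Offset: −375 days → 17 September 2037.

2037-09-17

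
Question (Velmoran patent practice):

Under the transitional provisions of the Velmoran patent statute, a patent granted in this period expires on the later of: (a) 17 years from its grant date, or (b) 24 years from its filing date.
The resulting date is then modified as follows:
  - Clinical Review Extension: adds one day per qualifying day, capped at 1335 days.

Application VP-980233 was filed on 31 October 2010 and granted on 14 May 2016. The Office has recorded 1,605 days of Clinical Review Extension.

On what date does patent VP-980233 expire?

(a) grant + 17 years → 14 May 2033.
(b) filing + 24 years → 31 October 2034.
Later of the two: 31 October 2034.
Clinical Review Extension: 1605 days claimed exceeds the 1335-day cap, so +1335 days → 27 June 2038.

2038-06-27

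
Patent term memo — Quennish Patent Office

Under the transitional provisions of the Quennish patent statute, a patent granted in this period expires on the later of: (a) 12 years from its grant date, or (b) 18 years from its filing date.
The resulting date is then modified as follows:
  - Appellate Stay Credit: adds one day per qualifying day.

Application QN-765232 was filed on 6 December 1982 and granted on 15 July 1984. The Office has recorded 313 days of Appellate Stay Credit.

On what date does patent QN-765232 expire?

(a) grant + 12 years → 15 July 1996.
(b) filing + 18 years → 6 December 2000.
Later of the two: 6 December 2000.
Appellate Stay Credit: +313 days → 15 October 2001.

October 15, 2001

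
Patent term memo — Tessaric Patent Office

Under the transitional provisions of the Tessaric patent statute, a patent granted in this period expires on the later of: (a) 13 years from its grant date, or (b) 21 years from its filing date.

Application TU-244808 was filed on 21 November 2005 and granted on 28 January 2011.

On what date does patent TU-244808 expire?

2026-11-21

(a) grant + 13 years → 28 January 2024.
(b) filing + 21 years → 21 November 2026.
Later of the two: 21 November 2026.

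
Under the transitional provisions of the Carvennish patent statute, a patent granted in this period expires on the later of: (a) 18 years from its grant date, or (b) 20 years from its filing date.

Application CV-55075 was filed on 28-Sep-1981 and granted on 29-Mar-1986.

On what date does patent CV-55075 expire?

2004-03-29

(a) grant + 18 years → 29 March 2004.
(b) filing + 20 years → 28 September 2001.
Later of the two: 29 March 2004.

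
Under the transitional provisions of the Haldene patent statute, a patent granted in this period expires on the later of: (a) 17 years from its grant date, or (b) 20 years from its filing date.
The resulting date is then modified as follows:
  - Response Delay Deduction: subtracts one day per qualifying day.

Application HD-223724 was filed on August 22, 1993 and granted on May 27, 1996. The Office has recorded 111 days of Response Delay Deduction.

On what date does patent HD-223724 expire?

May 3, 2013

(a) grant + 17 years → 27 May 2013.
(b) filing + 20 years → 22 August 2013.
Later of the two: 22 August 2013.
Response Delay Deduction: −111 days → 3 May 2013.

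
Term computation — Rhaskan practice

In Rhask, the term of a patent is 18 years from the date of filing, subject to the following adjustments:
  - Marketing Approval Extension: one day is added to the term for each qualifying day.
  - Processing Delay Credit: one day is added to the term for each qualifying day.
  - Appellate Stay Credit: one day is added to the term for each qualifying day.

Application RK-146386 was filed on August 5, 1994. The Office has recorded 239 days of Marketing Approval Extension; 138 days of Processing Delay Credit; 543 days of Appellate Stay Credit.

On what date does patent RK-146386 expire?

February 11, 2015

Base term: filing date + 18 years → 5 August 2012.
Marketing Approval Extension: +239 days → 1 April 2013.
Processing Delay Credit: +138 days → 17 August 2013.
Appellate Stay Credit: +543 days → 11 February 2015.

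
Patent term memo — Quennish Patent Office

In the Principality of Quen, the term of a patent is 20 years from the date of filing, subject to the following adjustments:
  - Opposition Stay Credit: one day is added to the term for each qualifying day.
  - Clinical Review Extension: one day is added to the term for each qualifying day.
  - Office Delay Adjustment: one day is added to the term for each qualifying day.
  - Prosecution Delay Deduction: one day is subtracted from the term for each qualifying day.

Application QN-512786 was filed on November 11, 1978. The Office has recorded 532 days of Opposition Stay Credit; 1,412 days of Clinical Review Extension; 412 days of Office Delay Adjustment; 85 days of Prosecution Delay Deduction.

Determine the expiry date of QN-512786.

Base term: filing date + 20 years → 11 November 1998.
Opposition Stay Credit: +532 days → 26 April 2000.
Clinical Review Extension: +1412 days → 8 March 2004.
Office Delay Adjustment: +412 days → 24 April 2005.
Prosecution Delay Deduction: −85 days → 29 January 2005.

2005-01-29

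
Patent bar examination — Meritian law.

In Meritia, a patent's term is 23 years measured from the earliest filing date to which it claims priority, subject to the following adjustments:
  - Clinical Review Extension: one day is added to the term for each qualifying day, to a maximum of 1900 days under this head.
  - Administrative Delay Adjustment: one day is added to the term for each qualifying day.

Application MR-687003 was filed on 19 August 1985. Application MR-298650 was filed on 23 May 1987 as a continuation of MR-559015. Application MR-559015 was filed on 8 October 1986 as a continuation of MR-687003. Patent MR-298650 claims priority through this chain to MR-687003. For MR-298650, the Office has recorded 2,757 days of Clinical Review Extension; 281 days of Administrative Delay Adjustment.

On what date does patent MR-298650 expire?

Earliest priority filing: 19 August 1985.
Base term: 19 August 1985 + 23 years → 19 August 2008.
Clinical Review Extension: 2757 days claimed exceeds the 1900-day cap, so +1900 days → 1 November 2013.
Administrative Delay Adjustment: +281 days → 9 August 2014.

August 9, 2014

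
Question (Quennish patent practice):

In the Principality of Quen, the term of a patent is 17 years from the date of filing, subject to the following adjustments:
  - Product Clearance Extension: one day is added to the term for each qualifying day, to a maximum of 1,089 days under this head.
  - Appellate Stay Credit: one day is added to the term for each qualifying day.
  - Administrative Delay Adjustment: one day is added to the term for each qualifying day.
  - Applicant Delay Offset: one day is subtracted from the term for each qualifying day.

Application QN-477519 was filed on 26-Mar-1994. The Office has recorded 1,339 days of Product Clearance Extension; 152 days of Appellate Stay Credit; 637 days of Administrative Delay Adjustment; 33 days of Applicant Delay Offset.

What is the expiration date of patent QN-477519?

April 13, 2016

Base term: filing date + 17 years → 26 March 2011.
Product Clearance Extension: 1339 days claimed exceeds the 1089-day cap, so +1089 days → 19 March 2014.
Appellate Stay Credit: +152 days → 18 August 2014.
Administrative Delay Adjustment: +637 days → 16 May 2016.
Applicant Delay Offset: −33 days → 13 April 2016.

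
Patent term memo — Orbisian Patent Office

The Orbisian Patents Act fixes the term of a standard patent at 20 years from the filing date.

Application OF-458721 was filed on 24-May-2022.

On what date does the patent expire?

2042-05-24

Filing date + 20 years → 24 May 2042.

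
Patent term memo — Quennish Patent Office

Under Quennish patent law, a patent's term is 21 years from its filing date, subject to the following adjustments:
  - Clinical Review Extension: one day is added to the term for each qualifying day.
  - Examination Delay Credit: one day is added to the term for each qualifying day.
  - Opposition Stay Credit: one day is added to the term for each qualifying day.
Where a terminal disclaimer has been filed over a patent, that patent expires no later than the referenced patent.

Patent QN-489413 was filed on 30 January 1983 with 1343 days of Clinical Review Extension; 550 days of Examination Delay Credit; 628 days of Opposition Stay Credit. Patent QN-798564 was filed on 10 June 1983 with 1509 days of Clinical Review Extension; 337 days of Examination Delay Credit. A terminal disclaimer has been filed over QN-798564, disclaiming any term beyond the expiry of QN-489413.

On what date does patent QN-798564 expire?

Natural term of QN-798564:
  Base: filing + 21 years → 10 June 2004.
  Clinical Review Extension: +1509 days → 28 July 2008.
  Examination Delay Credit: +337 days → 30 June 2009.
Expiry of referenced patent QN-489413:
  Base: filing + 21 years → 30 January 2004.
  Clinical Review Extension: +1343 days → 4 October 2007.
  Examination Delay Credit: +550 days → 6 April 2009.
  Opposition Stay Credit: +628 days → 25 December 2010.
Terminal disclaimer: QN-798564 expires on the earlier of 30 June 2009 and 25 December 2010.

June 30, 2009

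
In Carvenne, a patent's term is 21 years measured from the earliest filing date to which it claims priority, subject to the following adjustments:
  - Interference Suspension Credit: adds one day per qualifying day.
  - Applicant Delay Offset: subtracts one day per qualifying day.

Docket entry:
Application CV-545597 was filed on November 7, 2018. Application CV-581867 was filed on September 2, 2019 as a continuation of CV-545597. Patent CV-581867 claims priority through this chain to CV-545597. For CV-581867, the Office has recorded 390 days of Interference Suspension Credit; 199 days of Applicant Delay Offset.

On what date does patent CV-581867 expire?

2040-05-16

Earliest priority filing: 7 November 2018.
Base term: 7 November 2018 + 21 years → 7 November 2039.
Interference Suspension Credit: +390 days → 1 December 2040.
Applicant Delay Offset: −199 days → 16 May 2040.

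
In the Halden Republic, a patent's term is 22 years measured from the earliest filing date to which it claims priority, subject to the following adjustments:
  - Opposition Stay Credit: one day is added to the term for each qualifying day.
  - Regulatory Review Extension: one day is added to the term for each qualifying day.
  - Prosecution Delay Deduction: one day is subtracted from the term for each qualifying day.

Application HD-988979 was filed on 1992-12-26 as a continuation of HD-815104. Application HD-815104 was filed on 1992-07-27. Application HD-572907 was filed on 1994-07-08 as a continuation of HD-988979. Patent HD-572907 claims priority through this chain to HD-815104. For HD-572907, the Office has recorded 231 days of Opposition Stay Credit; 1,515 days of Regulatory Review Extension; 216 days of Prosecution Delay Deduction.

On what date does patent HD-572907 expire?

Earliest priority filing: 27 July 1992.
Base term: 27 July 1992 + 22 years → 27 July 2014.
Opposition Stay Credit: +231 days → 15 March 2015.
Regulatory Review Extension: +1515 days → 8 May 2019.
Prosecution Delay Deduction: −216 days → 4 October 2018.

2018-10-04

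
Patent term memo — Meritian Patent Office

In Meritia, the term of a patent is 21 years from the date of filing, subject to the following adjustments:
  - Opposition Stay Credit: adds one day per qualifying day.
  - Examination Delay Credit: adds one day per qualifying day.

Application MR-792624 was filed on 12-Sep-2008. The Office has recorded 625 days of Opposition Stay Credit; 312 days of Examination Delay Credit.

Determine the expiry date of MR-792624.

April 6, 2032

Base term: filing date + 21 years → 12 September 2029.
Opposition Stay Credit: +625 days → 30 May 2031.
Examination Delay Credit: +312 days → 6 April 2032.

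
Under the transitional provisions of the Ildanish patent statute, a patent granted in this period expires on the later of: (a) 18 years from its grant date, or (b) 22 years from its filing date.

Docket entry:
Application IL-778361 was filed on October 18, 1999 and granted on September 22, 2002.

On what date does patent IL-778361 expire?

October 18, 2021

(a) grant + 18 years → 22 September 2020.
(b) filing + 22 years → 18 October 2021.
Later of the two: 18 October 2021.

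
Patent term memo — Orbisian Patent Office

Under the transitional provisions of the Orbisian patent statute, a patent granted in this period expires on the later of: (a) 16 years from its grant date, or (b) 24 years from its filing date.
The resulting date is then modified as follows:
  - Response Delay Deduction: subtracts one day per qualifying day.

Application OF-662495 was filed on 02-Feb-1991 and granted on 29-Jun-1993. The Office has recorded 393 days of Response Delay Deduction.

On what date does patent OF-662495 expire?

January 5, 2014

(a) grant + 16 years → 29 June 2009.
(b) filing + 24 years → 2 February 2015.
Later of the two: 2 February 2015.
Response Delay Deduction: −393 days → 5 January 2014.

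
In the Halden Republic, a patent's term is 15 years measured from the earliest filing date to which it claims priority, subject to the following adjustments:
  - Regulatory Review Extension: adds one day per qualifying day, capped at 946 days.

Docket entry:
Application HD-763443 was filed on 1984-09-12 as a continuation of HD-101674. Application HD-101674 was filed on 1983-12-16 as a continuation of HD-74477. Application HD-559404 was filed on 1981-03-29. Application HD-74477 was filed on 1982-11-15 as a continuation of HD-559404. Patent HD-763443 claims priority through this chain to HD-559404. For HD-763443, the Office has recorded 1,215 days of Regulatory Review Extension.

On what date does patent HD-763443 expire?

1998-10-31

Earliest priority filing: 29 March 1981.
Base term: 29 March 1981 + 15 years → 29 March 1996.
Regulatory Review Extension: 1215 days claimed exceeds the 946-day cap, so +946 days → 31 October 1998.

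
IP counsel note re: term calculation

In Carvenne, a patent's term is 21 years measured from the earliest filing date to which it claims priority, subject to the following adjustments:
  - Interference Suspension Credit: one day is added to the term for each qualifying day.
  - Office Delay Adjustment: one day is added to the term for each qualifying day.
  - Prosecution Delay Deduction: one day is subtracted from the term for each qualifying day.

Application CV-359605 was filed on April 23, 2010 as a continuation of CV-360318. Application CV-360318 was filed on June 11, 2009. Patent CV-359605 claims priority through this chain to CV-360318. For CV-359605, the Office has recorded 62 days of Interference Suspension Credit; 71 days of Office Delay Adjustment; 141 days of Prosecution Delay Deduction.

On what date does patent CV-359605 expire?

Earliest priority filing: 11 June 2009.
Base term: 11 June 2009 + 21 years → 11 June 2030.
Interference Suspension Credit: +62 days → 12 August 2030.
Office Delay Adjustment: +71 days → 22 October 2030.
Prosecution Delay Deduction: −141 days → 3 June 2030.

June 3, 2030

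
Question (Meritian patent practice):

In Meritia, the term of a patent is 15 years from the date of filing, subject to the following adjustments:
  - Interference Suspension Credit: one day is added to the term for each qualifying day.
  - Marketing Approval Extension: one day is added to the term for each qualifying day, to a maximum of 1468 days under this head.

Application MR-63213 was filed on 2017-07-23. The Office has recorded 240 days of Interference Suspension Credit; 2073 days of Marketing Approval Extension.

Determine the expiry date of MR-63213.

Base term: filing date + 15 years → 23 July 2032.
Interference Suspension Credit: +240 days → 20 March 2033.
Marketing Approval Extension: 2073 days claimed exceeds the 1468-day cap, so +1468 days → 27 March 2037.

March 27, 2037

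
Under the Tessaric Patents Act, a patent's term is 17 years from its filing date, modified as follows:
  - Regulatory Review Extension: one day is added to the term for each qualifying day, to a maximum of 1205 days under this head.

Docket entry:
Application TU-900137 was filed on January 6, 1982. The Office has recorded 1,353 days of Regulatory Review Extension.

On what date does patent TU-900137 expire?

Base term: filing date + 17 years → 6 January 1999.
Regulatory Review Extension: 1353 days claimed exceeds the 1205-day cap, so +1205 days → 25 April 2002.

2002-04-25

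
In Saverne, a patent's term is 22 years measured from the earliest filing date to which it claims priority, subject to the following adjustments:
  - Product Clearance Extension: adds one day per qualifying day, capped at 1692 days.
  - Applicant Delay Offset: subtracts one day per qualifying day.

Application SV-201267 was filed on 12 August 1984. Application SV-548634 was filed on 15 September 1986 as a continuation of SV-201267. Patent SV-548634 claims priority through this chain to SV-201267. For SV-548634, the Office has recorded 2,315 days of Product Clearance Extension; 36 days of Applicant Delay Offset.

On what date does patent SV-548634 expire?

Earliest priority filing: 12 August 1984.
Base term: 12 August 1984 + 22 years → 12 August 2006.
Product Clearance Extension: 2315 days claimed exceeds the 1692-day cap, so +1692 days → 31 March 2011.
Applicant Delay Offset: −36 days → 23 February 2011.

February 23, 2011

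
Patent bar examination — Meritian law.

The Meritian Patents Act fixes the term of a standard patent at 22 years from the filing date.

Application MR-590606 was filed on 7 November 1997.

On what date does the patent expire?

Filing date + 22 years → 7 November 2019.

2019-11-07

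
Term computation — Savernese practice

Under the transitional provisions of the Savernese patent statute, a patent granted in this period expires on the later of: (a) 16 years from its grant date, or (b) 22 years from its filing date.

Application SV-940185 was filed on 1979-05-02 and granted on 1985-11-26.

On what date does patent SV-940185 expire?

(a) grant + 16 years → 26 November 2001.
(b) filing + 22 years → 2 May 2001.
Later of the two: 26 November 2001.

2001-11-26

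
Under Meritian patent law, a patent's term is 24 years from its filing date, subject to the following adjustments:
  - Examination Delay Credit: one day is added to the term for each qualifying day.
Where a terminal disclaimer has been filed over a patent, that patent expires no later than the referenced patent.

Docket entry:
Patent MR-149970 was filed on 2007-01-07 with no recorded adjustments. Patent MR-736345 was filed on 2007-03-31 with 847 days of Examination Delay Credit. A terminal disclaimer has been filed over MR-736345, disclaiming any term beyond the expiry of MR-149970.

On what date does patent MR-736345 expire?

2031-01-07

Natural term of MR-736345:
  Base: filing + 24 years → 31 March 2031.
  Examination Delay Credit: +847 days → 25 July 2033.
Expiry of referenced patent MR-149970:
  Base: filing + 24 years → 7 January 2031.
Terminal disclaimer: MR-736345 expires on the earlier of 25 July 2033 and 7 January 2031.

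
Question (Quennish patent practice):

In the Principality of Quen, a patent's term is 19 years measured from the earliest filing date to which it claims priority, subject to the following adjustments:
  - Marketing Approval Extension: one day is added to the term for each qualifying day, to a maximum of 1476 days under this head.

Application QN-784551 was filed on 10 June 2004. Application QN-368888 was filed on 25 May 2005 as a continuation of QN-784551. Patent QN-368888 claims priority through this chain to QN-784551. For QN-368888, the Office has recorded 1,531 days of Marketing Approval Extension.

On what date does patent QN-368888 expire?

June 25, 2027

Earliest priority filing: 10 June 2004.
Base term: 10 June 2004 + 19 years → 10 June 2023.
Marketing Approval Extension: 1531 days claimed exceeds the 1476-day cap, so +1476 days → 25 June 2027.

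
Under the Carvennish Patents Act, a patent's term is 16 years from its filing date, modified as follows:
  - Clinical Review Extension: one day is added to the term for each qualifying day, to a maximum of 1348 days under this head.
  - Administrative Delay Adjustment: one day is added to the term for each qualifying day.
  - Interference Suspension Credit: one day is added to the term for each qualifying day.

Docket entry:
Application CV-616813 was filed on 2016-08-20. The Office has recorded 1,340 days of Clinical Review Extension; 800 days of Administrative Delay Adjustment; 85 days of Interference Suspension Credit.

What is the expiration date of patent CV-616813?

Base term: filing date + 16 years → 20 August 2032.
Clinical Review Extension: 1340 days (within the 1348-day cap) → +1340 days → 21 April 2036.
Administrative Delay Adjustment: +800 days → 30 June 2038.
Interference Suspension Credit: +85 days → 23 September 2038.

2038-09-23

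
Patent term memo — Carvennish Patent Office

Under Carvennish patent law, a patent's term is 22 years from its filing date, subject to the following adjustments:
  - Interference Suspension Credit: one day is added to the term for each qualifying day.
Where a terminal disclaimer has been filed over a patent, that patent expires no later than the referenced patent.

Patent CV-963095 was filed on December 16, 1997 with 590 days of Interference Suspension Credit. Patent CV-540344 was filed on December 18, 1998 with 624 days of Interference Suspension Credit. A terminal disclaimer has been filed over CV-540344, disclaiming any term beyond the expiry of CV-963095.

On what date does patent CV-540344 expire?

Natural term of CV-540344:
  Base: filing + 22 years → 18 December 2020.
  Interference Suspension Credit: +624 days → 3 September 2022.
Expiry of referenced patent CV-963095:
  Base: filing + 22 years → 16 December 2019.
  Interference Suspension Credit: +590 days → 28 July 2021.
Terminal disclaimer: CV-540344 expires on the earlier of 3 September 2022 and 28 July 2021.

July 28, 2021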